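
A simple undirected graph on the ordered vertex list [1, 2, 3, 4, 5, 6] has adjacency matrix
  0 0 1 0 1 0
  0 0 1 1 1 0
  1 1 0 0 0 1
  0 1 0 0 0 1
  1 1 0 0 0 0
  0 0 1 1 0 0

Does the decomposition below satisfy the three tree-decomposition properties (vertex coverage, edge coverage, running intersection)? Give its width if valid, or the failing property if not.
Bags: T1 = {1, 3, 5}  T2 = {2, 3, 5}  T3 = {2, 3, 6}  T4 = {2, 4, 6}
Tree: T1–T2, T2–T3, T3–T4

Checking the three conditions: (i) the bags cover all of {1, 2, 3, 4, 5, 6}; (ii) for each edge, some bag contains both endpoints; (iii) the bags containing any fixed vertex form a subtree. All hold, so the decomposition is valid with width 3 − 1 = 2.

Yes; width 2.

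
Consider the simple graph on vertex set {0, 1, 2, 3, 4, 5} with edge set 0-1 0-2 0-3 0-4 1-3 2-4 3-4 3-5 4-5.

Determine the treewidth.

2

A width-2 tree decomposition is:
Bags: B1 = {0, 3, 4}  B2 = {0, 2, 4}  B3 = {0, 1, 3}  B4 = {3, 4, 5}
Tree: B1–B2, B1–B3, B1–B4
Every bag has size at most 3, so the width is 3 − 1 = 2 and tw(G) ≤ 2. Conversely, {0, 2, 4} is a clique of size 3, and the vertices of any clique must share a bag in every tree decomposition; so some bag has ≥ 3 vertices and tw(G) ≥ 2. Therefore the treewidth is 2.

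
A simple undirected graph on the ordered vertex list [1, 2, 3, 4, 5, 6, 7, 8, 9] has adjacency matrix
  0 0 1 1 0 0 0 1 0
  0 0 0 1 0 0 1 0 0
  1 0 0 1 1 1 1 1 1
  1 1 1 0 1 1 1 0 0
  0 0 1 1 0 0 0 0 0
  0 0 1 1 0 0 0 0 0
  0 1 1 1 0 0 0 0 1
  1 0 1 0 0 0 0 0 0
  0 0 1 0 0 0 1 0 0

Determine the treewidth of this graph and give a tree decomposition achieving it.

Treewidth 2.
One optimal decomposition is:
Bags: B1 = {3, 4, 7}  B2 = {3, 7, 9}  B3 = {3, 4, 5}  B4 = {1, 3, 4}  B5 = {3, 4, 6}  B6 = {1, 3, 8}  B7 = {2, 4, 7}
Tree: B1–B2, B1–B3, B1–B4, B4–B5, B4–B6, B1–B7

The largest bag has 3 vertices, giving width 2; this decomposition certifies tw(G) ≤ 2. Conversely, {2, 4, 7} is a clique of size 3, and the vertices of any clique must share a bag in every tree decomposition; so some bag has ≥ 3 vertices and tw(G) ≥ 2. Hence tw(G) = 2 exactly.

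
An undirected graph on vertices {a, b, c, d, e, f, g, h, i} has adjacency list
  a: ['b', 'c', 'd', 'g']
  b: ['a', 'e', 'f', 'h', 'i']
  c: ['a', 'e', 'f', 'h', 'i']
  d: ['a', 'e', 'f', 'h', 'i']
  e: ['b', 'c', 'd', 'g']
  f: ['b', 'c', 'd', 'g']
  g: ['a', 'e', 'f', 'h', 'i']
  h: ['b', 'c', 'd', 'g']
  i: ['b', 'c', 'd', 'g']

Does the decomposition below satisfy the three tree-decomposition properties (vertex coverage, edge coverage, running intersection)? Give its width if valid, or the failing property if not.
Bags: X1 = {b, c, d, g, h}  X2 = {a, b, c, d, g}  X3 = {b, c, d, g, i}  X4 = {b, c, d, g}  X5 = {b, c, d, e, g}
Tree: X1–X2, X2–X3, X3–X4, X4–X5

A tree decomposition must satisfy three properties: every vertex lies in some bag; for every edge, both endpoints lie together in some bag; and for every vertex, the bags containing it form a connected subtree. Here vertex f appears in no bag, so the decomposition is invalid.

No — vertex f appears in no bag.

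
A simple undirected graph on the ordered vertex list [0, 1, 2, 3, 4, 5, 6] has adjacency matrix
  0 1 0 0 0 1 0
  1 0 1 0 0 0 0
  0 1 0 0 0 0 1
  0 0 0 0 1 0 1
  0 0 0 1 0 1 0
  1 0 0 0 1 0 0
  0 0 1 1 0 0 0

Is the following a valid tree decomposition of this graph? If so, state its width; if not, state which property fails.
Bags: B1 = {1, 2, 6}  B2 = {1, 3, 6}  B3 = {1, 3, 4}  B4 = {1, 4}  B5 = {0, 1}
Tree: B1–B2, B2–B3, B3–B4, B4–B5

No — vertex 5 appears in no bag.

A tree decomposition must satisfy three properties: every vertex lies in some bag; for every edge, both endpoints lie together in some bag; and for every vertex, the bags containing it form a connected subtree. Here vertex 5 appears in no bag, so the decomposition is invalid.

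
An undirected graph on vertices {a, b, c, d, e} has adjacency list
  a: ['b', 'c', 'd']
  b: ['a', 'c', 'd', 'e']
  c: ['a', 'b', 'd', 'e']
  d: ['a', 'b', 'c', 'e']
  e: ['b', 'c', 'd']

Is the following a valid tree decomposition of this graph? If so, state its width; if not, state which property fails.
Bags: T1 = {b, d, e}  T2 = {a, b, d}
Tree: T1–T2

No — vertex c appears in no bag.

A tree decomposition must satisfy three properties: every vertex lies in some bag; for every edge, both endpoints lie together in some bag; and for every vertex, the bags containing it form a connected subtree. Here vertex c appears in no bag, so the decomposition is invalid.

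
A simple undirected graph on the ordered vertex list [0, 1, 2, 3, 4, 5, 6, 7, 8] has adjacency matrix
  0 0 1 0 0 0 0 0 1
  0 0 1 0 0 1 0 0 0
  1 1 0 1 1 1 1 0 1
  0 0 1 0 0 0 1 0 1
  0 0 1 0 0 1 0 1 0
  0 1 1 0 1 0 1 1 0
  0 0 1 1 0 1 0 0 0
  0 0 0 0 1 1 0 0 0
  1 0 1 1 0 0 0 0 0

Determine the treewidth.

2

A width-2 tree decomposition is:
Bags: B1 = {2, 4, 5}  B2 = {1, 2, 5}  B3 = {4, 5, 7}  B4 = {2, 5, 6}  B5 = {2, 3, 6}  B6 = {2, 3, 8}  B7 = {0, 2, 8}
Tree: B1–B2, B1–B3, B1–B4, B4–B5, B5–B6, B6–B7
The largest bag has 3 vertices, giving width 2; this decomposition certifies tw(G) ≤ 2. On the other hand G contains the 3-clique {0, 2, 8}. A clique must lie in a single bag of any decomposition, so no decomposition can have width below 2. The upper and lower bounds meet at 2, so that is the treewidth.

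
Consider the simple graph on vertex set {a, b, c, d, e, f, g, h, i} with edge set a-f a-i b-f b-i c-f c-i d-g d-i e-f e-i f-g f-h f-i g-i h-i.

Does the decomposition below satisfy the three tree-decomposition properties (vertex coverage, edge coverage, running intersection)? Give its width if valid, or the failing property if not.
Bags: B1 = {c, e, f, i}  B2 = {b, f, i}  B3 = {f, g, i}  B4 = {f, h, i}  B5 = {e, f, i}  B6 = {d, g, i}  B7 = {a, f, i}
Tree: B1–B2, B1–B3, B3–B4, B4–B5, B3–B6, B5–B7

A tree decomposition must satisfy three properties: every vertex lies in some bag; for every edge, both endpoints lie together in some bag; and for every vertex, the bags containing it form a connected subtree. Here bags containing vertex e are not connected in the tree, so the decomposition is invalid.

No — bags containing vertex e are not connected in the tree.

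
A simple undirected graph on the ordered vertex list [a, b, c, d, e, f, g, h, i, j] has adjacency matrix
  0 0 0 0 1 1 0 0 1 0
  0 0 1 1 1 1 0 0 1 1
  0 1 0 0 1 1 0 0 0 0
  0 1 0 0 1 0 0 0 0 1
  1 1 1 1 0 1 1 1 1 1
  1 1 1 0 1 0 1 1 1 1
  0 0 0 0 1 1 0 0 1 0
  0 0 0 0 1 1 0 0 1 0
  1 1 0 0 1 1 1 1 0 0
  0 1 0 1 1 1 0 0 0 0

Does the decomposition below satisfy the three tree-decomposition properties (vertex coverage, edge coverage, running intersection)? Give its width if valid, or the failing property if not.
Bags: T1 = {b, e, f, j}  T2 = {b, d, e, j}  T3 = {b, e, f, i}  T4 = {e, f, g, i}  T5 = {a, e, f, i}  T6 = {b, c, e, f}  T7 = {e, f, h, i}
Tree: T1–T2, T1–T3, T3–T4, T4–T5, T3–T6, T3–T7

Yes; width 3.

Every vertex of G appears in some bag (union = {a, b, c, d, e, f, g, h, i, j}); every edge is covered by a bag; and for each vertex v the set of bags containing v is connected in the bag tree. The decomposition is therefore valid. The largest bag has 4 vertices, so the width is 3.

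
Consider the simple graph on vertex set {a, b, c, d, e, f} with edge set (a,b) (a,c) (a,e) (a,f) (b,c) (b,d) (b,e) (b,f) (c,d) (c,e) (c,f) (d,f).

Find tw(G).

3

A width-3 tree decomposition is:
Bags: B1 = {a, b, c, f}  B2 = {b, c, d, f}  B3 = {a, b, c, e}
Tree: B1–B2, B1–B3
The largest bag has 4 vertices, giving width 3; this decomposition certifies tw(G) ≤ 3. For the lower bound, the 4 vertices {a, b, c, e} are pairwise adjacent, and any tree decomposition puts a clique entirely inside one bag — forcing width ≥ 3. Combining the bounds, tw(G) = 3.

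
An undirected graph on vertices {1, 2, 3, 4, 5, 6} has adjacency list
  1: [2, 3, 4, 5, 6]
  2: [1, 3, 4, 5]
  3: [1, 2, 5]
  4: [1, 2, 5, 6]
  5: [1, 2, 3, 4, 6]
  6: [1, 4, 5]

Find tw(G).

A width-3 tree decomposition is:
Bags: B1 = {1, 2, 4, 5}  B2 = {1, 2, 3, 5}  B3 = {1, 4, 5, 6}
Tree: B1–B2, B1–B3
The largest bag has 4 vertices, giving width 3; this decomposition certifies tw(G) ≤ 3. On the other hand G contains the 4-clique {1, 2, 3, 5}. A clique must lie in a single bag of any decomposition, so no decomposition can have width below 3. Combining the bounds, tw(G) = 3.

3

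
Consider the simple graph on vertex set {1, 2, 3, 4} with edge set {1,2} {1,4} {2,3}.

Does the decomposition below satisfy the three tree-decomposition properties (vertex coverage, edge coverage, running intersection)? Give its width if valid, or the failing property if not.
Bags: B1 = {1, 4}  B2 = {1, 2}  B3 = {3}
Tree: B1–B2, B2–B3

A tree decomposition must satisfy three properties: every vertex lies in some bag; for every edge, both endpoints lie together in some bag; and for every vertex, the bags containing it form a connected subtree. Here edge (2,3) lies in no bag, so the decomposition is invalid.

No — edge (2,3) lies in no bag.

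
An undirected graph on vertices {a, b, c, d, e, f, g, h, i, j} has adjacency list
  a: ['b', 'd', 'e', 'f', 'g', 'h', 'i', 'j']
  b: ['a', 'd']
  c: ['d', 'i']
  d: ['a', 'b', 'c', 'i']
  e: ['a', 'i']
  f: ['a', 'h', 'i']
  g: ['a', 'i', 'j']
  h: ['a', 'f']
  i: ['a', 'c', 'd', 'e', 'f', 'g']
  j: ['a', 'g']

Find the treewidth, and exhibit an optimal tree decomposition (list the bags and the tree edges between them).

The largest bag has 3 vertices, giving width 2; this decomposition certifies tw(G) ≤ 2. Conversely, {c, d, i} is a clique of size 3, and the vertices of any clique must share a bag in every tree decomposition; so some bag has ≥ 3 vertices and tw(G) ≥ 2. Combining the bounds, tw(G) = 2.

Treewidth 2.
One such decomposition:
Bags: B1 = {a, g, i}  B2 = {a, d, i}  B3 = {a, f, i}  B4 = {a, e, i}  B5 = {c, d, i}  B6 = {a, g, j}  B7 = {a, f, h}  B8 = {a, b, d}
Tree: B1–B2, B1–B3, B2–B4, B2–B5, B1–B6, B3–B7, B2–B8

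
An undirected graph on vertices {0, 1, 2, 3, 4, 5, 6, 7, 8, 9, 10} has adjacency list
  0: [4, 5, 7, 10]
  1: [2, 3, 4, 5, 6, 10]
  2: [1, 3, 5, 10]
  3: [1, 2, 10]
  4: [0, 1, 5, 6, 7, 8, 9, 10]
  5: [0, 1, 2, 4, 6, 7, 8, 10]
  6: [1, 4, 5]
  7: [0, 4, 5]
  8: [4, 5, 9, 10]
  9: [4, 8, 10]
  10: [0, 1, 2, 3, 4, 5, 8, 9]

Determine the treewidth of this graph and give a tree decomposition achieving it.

Treewidth 3.
Bags: B1 = {4, 5, 8, 10}  B2 = {1, 4, 5, 10}  B3 = {1, 2, 5, 10}  B4 = {4, 8, 9, 10}  B5 = {1, 4, 5, 6}  B6 = {1, 2, 3, 10}  B7 = {0, 4, 5, 10}  B8 = {0, 4, 5, 7}
Tree: B1–B2, B2–B3, B1–B4, B2–B5, B3–B6, B2–B7, B7–B8

Each bag holds 4 vertices, so the decomposition has width 3, which upper-bounds the treewidth. For the lower bound, the 4 vertices {1, 2, 3, 10} are pairwise adjacent, and any tree decomposition puts a clique entirely inside one bag — forcing width ≥ 3. Therefore the treewidth is 3.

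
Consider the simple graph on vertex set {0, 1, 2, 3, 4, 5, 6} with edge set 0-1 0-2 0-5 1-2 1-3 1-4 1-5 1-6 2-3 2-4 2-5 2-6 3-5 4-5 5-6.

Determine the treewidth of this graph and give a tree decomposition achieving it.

Every bag has size at most 4, so the width is 4 − 1 = 3 and tw(G) ≤ 3. For the lower bound, the 4 vertices {0, 1, 2, 5} are pairwise adjacent, and any tree decomposition puts a clique entirely inside one bag — forcing width ≥ 3. The upper and lower bounds meet at 3, so that is the treewidth.

Treewidth 3.
One optimal decomposition is:
Bags: B1 = {1, 2, 4, 5}  B2 = {1, 2, 5, 6}  B3 = {0, 1, 2, 5}  B4 = {1, 2, 3, 5}
Tree: B1–B2, B1–B3, B1–B4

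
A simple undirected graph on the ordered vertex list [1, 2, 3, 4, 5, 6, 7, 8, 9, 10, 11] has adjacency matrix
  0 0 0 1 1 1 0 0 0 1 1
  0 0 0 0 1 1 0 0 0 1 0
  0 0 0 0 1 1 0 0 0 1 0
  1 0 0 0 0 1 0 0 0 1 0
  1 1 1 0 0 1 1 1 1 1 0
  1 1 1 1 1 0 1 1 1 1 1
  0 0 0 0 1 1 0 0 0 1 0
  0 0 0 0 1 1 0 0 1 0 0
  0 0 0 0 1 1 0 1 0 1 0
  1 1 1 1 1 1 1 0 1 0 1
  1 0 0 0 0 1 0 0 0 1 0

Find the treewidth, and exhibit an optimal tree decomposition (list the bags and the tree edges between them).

Treewidth 3.
One such decomposition:
Bags: B1 = {1, 5, 6, 10}  B2 = {1, 4, 6, 10}  B3 = {2, 5, 6, 10}  B4 = {5, 6, 9, 10}  B5 = {1, 6, 10, 11}  B6 = {5, 6, 7, 10}  B7 = {5, 6, 8, 9}  B8 = {3, 5, 6, 10}
Tree: B1–B2, B1–B3, B1–B4, B2–B5, B3–B6, B4–B7, B1–B8

Each bag holds 4 vertices, so the decomposition has width 3, which upper-bounds the treewidth. Conversely, {5, 6, 8, 9} is a clique of size 4, and the vertices of any clique must share a bag in every tree decomposition; so some bag has ≥ 4 vertices and tw(G) ≥ 3. Hence tw(G) = 3 exactly.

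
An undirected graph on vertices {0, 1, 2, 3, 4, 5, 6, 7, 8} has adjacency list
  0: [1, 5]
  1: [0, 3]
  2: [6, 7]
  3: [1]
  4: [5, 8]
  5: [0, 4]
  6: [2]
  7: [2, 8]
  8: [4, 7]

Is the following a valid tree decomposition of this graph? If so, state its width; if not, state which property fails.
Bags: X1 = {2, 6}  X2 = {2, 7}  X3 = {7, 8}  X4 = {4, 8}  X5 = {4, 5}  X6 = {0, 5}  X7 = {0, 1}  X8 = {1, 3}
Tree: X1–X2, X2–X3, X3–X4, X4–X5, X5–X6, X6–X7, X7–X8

Checking the three conditions: (i) the bags cover all of {0, 1, 2, 3, 4, 5, 6, 7, 8}; (ii) for each edge, some bag contains both endpoints; (iii) the bags containing any fixed vertex form a subtree. All hold, so the decomposition is valid with width 2 − 1 = 1.

Yes; width 1.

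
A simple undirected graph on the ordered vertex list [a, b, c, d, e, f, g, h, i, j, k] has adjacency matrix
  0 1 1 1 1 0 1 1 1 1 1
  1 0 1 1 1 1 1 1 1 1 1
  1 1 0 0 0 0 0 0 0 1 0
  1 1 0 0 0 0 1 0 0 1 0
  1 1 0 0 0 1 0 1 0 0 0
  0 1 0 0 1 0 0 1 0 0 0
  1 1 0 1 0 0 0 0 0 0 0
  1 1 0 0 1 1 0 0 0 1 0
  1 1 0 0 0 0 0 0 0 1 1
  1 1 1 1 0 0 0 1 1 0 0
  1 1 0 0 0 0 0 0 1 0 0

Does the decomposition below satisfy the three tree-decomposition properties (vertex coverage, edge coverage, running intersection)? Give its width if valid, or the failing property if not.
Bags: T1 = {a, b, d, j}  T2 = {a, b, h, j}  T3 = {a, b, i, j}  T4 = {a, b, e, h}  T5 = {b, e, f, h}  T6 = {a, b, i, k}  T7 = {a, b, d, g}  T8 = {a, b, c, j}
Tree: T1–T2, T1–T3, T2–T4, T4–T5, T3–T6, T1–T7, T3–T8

Yes; width 3.

Every vertex of G appears in some bag (union = {a, b, c, d, e, f, g, h, i, j, k}); every edge is covered by a bag; and for each vertex v the set of bags containing v is connected in the bag tree. The decomposition is therefore valid. The largest bag has 4 vertices, so the width is 3.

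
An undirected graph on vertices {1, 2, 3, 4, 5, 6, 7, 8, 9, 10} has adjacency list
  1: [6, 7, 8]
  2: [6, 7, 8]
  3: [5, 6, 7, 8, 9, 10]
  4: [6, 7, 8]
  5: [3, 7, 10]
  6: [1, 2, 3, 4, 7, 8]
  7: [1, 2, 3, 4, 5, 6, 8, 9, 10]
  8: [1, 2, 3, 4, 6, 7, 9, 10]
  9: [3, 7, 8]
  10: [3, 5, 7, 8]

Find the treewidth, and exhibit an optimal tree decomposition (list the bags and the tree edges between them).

Each bag holds 4 vertices, so the decomposition has width 3, which upper-bounds the treewidth. Conversely, {3, 7, 8, 9} is a clique of size 4, and the vertices of any clique must share a bag in every tree decomposition; so some bag has ≥ 4 vertices and tw(G) ≥ 3. Hence tw(G) = 3 exactly.

Treewidth 3.
One optimal decomposition is:
Bags: B1 = {3, 6, 7, 8}  B2 = {3, 7, 8, 10}  B3 = {2, 6, 7, 8}  B4 = {1, 6, 7, 8}  B5 = {3, 5, 7, 10}  B6 = {3, 7, 8, 9}  B7 = {4, 6, 7, 8}
Tree: B1–B2, B1–B3, B1–B4, B2–B5, B1–B6, B1–B7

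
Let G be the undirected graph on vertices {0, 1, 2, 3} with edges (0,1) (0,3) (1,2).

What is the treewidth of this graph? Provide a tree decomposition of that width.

The largest bag has 2 vertices, giving width 1; this decomposition certifies tw(G) ≤ 1. Any graph with an edge has treewidth ≥ 1, and G has the edge 3–0. Therefore the treewidth is 1.

Treewidth 1.
One such decomposition:
Bags: B1 = {0, 3}  B2 = {0, 1}  B3 = {1, 2}
Tree: B1–B2, B2–B3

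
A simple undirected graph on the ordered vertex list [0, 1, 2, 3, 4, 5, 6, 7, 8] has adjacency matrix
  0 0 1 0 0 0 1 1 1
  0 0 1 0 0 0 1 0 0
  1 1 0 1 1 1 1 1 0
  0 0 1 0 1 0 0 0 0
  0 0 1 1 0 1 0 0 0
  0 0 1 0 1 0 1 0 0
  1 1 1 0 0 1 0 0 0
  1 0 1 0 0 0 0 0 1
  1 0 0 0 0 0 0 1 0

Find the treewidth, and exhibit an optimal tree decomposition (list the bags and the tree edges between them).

The largest bag has 3 vertices, giving width 2; this decomposition certifies tw(G) ≤ 2. Conversely, {0, 7, 8} is a clique of size 3, and the vertices of any clique must share a bag in every tree decomposition; so some bag has ≥ 3 vertices and tw(G) ≥ 2. Therefore the treewidth is 2.

Treewidth 2.
One such decomposition:
Bags: B1 = {0, 2, 7}  B2 = {0, 2, 6}  B3 = {2, 5, 6}  B4 = {1, 2, 6}  B5 = {2, 4, 5}  B6 = {2, 3, 4}  B7 = {0, 7, 8}
Tree: B1–B2, B2–B3, B3–B4, B3–B5, B5–B6, B1–B7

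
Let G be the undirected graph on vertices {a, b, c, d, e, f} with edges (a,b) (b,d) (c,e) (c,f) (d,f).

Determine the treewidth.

A width-1 tree decomposition is:
Bags: B1 = {c, e}  B2 = {c, f}  B3 = {d, f}  B4 = {b, d}  B5 = {a, b}
Tree: B1–B2, B2–B3, B3–B4, B4–B5
The largest bag has 2 vertices, giving width 1; this decomposition certifies tw(G) ≤ 1. G has an edge, so its treewidth is at least 1. Therefore the treewidth is 1.

1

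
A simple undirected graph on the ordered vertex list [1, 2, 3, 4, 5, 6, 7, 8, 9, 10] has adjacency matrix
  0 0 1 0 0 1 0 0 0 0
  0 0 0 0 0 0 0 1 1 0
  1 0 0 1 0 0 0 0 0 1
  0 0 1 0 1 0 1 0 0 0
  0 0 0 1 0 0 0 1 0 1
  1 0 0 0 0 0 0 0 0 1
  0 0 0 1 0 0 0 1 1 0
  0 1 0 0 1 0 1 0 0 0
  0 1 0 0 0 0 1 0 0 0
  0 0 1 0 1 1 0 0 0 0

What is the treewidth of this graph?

2

A width-2 tree decomposition is:
Bags: B1 = {1, 6, 10}  B2 = {1, 3, 10}  B3 = {3, 5, 10}  B4 = {3, 4, 5}  B5 = {4, 5, 8}  B6 = {4, 7, 8}  B7 = {2, 7, 8}  B8 = {2, 7, 9}
Tree: B1–B2, B2–B3, B3–B4, B4–B5, B5–B6, B6–B7, B7–B8
The largest bag has 3 vertices, giving width 2; this decomposition certifies tw(G) ≤ 2. Since 6–1–3–10–6 is a cycle in G, G is not acyclic. Forests are exactly the graphs of treewidth ≤ 1, so tw(G) ≥ 2. Combining the bounds, tw(G) = 2.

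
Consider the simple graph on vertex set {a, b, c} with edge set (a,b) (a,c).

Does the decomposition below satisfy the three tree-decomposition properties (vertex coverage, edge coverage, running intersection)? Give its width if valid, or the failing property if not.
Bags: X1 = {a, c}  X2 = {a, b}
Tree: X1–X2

Yes; width 1.

Every vertex of G appears in some bag (union = {a, b, c}); every edge is covered by a bag; and for each vertex v the set of bags containing v is connected in the bag tree. The decomposition is therefore valid. The largest bag has 2 vertices, so the width is 1.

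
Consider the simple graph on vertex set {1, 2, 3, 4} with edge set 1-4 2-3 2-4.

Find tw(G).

1

A width-1 tree decomposition is:
Bags: B1 = {2, 3}  B2 = {2, 4}  B3 = {1, 4}
Tree: B1–B2, B2–B3
The largest bag has 2 vertices, giving width 1; this decomposition certifies tw(G) ≤ 1. Any graph with an edge has treewidth ≥ 1, and G has the edge 2–3. Therefore the treewidth is 1.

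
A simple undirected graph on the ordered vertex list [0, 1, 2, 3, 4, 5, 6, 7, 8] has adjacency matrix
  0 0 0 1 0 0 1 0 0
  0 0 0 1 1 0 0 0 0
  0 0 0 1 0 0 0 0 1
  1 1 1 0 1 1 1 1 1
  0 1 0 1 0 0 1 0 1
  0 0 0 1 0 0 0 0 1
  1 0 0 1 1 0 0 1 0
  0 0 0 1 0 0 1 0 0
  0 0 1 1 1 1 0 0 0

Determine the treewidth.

2

A width-2 tree decomposition is:
Bags: B1 = {3, 4, 6}  B2 = {3, 6, 7}  B3 = {3, 4, 8}  B4 = {2, 3, 8}  B5 = {1, 3, 4}  B6 = {0, 3, 6}  B7 = {3, 5, 8}
Tree: B1–B2, B1–B3, B3–B4, B3–B5, B1–B6, B4–B7
Each bag holds 3 vertices, so the decomposition has width 2, which upper-bounds the treewidth. Conversely, {0, 3, 6} is a clique of size 3, and the vertices of any clique must share a bag in every tree decomposition; so some bag has ≥ 3 vertices and tw(G) ≥ 2. Therefore the treewidth is 2.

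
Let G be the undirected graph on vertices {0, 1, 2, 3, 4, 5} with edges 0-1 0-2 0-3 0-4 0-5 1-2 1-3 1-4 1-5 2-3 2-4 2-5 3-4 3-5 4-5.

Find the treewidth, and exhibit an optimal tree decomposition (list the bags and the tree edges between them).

With just one bag of size 6, the width is 6 − 1 = 5, so tw(G) ≤ 5. For the lower bound, the 6 vertices {0, 1, 2, 3, 4, 5} are pairwise adjacent, and any tree decomposition puts a clique entirely inside one bag — forcing width ≥ 5. Hence tw(G) = 5 exactly.

Treewidth 5.
One optimal decomposition is:
Bags: B1 = {0, 1, 2, 3, 4, 5}
Tree: (single bag)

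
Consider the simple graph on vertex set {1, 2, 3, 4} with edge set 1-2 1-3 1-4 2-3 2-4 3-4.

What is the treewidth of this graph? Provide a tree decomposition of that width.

Treewidth 3.
One such decomposition:
Bags: B1 = {1, 2, 3, 4}
Tree: (single bag)

A single bag containing all 4 vertices is trivially a valid decomposition of width 3. Conversely, {1, 2, 3, 4} is a clique of size 4, and the vertices of any clique must share a bag in every tree decomposition; so some bag has ≥ 4 vertices and tw(G) ≥ 3. Therefore the treewidth is 3.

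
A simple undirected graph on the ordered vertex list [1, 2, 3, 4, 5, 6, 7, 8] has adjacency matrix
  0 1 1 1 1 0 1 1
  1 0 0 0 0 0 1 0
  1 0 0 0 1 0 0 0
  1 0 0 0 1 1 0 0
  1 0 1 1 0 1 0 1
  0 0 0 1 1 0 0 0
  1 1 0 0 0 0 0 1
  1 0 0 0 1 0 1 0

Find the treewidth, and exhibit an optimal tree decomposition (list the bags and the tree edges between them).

Each bag holds 3 vertices, so the decomposition has width 2, which upper-bounds the treewidth. On the other hand G contains the 3-clique {1, 2, 7}. A clique must lie in a single bag of any decomposition, so no decomposition can have width below 2. Therefore the treewidth is 2.

Treewidth 2.
One such decomposition:
Bags: B1 = {1, 4, 5}  B2 = {1, 5, 8}  B3 = {1, 3, 5}  B4 = {4, 5, 6}  B5 = {1, 7, 8}  B6 = {1, 2, 7}
Tree: B1–B2, B2–B3, B1–B4, B2–B5, B5–B6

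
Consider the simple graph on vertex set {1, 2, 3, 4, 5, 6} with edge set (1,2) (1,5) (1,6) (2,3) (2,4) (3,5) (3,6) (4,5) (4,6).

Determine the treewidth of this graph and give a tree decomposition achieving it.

Every bag has size at most 4, so the width is 4 − 1 = 3 and tw(G) ≤ 3. For the lower bound: the 4 vertex sets {1,2}, {3,6}, {5}, {4} are disjoint, each induces a connected subgraph, and every pair is joined by at least one edge of G. Contracting each set to a single vertex therefore yields K_{4} as a minor, and since treewidth is minor-monotone, tw(G) ≥ tw(K_{4}) = 3. The upper and lower bounds meet at 3, so that is the treewidth.

Treewidth 3.
One optimal decomposition is:
Bags: B1 = {1, 2, 5, 6}  B2 = {2, 3, 5, 6}  B3 = {2, 4, 5, 6}
Tree: B1–B2, B2–B3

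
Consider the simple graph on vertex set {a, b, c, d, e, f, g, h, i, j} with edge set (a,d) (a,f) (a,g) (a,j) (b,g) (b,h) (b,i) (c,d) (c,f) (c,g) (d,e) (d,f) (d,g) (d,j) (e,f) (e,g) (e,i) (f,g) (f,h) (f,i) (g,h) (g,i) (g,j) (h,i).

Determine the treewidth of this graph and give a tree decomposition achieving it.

Treewidth 3.
Bags: B1 = {c, d, f, g}  B2 = {d, e, f, g}  B3 = {e, f, g, i}  B4 = {f, g, h, i}  B5 = {b, g, h, i}  B6 = {a, d, f, g}  B7 = {a, d, g, j}
Tree: B1–B2, B2–B3, B3–B4, B4–B5, B1–B6, B6–B7

Each bag holds 4 vertices, so the decomposition has width 3, which upper-bounds the treewidth. For the lower bound, the 4 vertices {a, d, g, j} are pairwise adjacent, and any tree decomposition puts a clique entirely inside one bag — forcing width ≥ 3. Combining the bounds, tw(G) = 3.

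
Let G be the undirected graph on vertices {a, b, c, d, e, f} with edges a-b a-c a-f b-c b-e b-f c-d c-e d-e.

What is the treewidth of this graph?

A width-2 tree decomposition is:
Bags: B1 = {b, c, e}  B2 = {c, d, e}  B3 = {a, b, c}  B4 = {a, b, f}
Tree: B1–B2, B1–B3, B3–B4
The largest bag has 3 vertices, giving width 2; this decomposition certifies tw(G) ≤ 2. Conversely, {c, d, e} is a clique of size 3, and the vertices of any clique must share a bag in every tree decomposition; so some bag has ≥ 3 vertices and tw(G) ≥ 2. The upper and lower bounds meet at 2, so that is the treewidth.

2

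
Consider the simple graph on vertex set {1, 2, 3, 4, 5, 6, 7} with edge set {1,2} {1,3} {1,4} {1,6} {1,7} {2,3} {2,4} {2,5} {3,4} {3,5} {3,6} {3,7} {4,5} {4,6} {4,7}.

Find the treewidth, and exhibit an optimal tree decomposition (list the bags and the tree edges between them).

Treewidth 3.
Bags: B1 = {1, 3, 4, 7}  B2 = {1, 3, 4, 6}  B3 = {1, 2, 3, 4}  B4 = {2, 3, 4, 5}
Tree: B1–B2, B2–B3, B3–B4

The largest bag has 4 vertices, giving width 3; this decomposition certifies tw(G) ≤ 3. Conversely, {1, 2, 3, 4} is a clique of size 4, and the vertices of any clique must share a bag in every tree decomposition; so some bag has ≥ 4 vertices and tw(G) ≥ 3. Combining the bounds, tw(G) = 3.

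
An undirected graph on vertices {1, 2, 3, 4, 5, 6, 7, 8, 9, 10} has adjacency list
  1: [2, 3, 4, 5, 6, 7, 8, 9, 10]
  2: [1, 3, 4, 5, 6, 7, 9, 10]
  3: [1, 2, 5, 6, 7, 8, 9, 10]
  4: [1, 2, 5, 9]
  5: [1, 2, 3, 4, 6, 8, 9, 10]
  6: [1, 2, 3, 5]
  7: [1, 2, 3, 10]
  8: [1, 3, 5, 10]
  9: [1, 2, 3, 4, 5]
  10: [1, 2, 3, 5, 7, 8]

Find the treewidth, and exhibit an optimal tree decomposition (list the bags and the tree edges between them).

The largest bag has 5 vertices, giving width 4; this decomposition certifies tw(G) ≤ 4. Conversely, {1, 3, 5, 8, 10} is a clique of size 5, and the vertices of any clique must share a bag in every tree decomposition; so some bag has ≥ 5 vertices and tw(G) ≥ 4. Combining the bounds, tw(G) = 4.

Treewidth 4.
One optimal decomposition is:
Bags: B1 = {1, 3, 5, 8, 10}  B2 = {1, 2, 3, 5, 10}  B3 = {1, 2, 3, 5, 9}  B4 = {1, 2, 4, 5, 9}  B5 = {1, 2, 3, 5, 6}  B6 = {1, 2, 3, 7, 10}
Tree: B1–B2, B2–B3, B3–B4, B3–B5, B2–B6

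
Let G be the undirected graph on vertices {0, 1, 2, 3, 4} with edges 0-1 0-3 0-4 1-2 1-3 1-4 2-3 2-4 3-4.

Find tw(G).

A width-3 tree decomposition is:
Bags: B1 = {1, 2, 3, 4}  B2 = {0, 1, 3, 4}
Tree: B1–B2
Every bag has size at most 4, so the width is 4 − 1 = 3 and tw(G) ≤ 3. For the lower bound, the 4 vertices {0, 1, 3, 4} are pairwise adjacent, and any tree decomposition puts a clique entirely inside one bag — forcing width ≥ 3. Therefore the treewidth is 3.

3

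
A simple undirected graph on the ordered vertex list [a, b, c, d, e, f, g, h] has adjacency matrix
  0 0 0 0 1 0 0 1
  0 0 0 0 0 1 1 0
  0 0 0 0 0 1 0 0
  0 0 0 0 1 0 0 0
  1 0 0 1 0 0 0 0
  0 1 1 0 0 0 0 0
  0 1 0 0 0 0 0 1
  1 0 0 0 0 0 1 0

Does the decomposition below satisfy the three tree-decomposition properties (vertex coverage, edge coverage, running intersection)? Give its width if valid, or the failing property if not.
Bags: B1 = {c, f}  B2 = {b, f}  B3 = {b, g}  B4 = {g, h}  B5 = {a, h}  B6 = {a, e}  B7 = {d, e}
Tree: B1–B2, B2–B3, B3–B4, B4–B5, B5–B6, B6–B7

Every vertex of G appears in some bag (union = {a, b, c, d, e, f, g, h}); every edge is covered by a bag; and for each vertex v the set of bags containing v is connected in the bag tree. The decomposition is therefore valid. The largest bag has 2 vertices, so the width is 1.

Yes; width 1.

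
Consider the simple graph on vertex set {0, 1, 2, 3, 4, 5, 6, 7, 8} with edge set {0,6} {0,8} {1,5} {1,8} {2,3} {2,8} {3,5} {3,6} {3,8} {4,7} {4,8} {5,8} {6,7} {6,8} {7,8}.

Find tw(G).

2

A width-2 tree decomposition is:
Bags: B1 = {3, 5, 8}  B2 = {3, 6, 8}  B3 = {6, 7, 8}  B4 = {1, 5, 8}  B5 = {0, 6, 8}  B6 = {2, 3, 8}  B7 = {4, 7, 8}
Tree: B1–B2, B2–B3, B1–B4, B2–B5, B2–B6, B3–B7
The largest bag has 3 vertices, giving width 2; this decomposition certifies tw(G) ≤ 2. For the lower bound, the 3 vertices {0, 6, 8} are pairwise adjacent, and any tree decomposition puts a clique entirely inside one bag — forcing width ≥ 2. Hence tw(G) = 2 exactly.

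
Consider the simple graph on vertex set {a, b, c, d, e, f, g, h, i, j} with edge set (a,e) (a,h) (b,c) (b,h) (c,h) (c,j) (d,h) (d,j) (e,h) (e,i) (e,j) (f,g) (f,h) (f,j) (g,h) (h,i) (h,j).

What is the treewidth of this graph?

A width-2 tree decomposition is:
Bags: B1 = {f, h, j}  B2 = {d, h, j}  B3 = {e, h, j}  B4 = {e, h, i}  B5 = {c, h, j}  B6 = {f, g, h}  B7 = {a, e, h}  B8 = {b, c, h}
Tree: B1–B2, B2–B3, B3–B4, B2–B5, B1–B6, B3–B7, B5–B8
Each bag holds 3 vertices, so the decomposition has width 2, which upper-bounds the treewidth. Conversely, {f, g, h} is a clique of size 3, and the vertices of any clique must share a bag in every tree decomposition; so some bag has ≥ 3 vertices and tw(G) ≥ 2. Therefore the treewidth is 2.

2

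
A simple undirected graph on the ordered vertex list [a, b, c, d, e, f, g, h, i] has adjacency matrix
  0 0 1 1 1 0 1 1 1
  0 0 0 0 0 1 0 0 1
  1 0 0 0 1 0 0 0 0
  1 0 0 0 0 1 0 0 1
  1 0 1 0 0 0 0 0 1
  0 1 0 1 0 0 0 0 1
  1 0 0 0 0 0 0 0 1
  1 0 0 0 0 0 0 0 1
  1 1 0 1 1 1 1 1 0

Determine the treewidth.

A width-2 tree decomposition is:
Bags: B1 = {a, d, i}  B2 = {a, g, i}  B3 = {a, e, i}  B4 = {d, f, i}  B5 = {a, c, e}  B6 = {a, h, i}  B7 = {b, f, i}
Tree: B1–B2, B1–B3, B1–B4, B3–B5, B3–B6, B4–B7
Every bag has size at most 3, so the width is 3 − 1 = 2 and tw(G) ≤ 2. For the lower bound, the 3 vertices {a, c, e} are pairwise adjacent, and any tree decomposition puts a clique entirely inside one bag — forcing width ≥ 2. Therefore the treewidth is 2.

2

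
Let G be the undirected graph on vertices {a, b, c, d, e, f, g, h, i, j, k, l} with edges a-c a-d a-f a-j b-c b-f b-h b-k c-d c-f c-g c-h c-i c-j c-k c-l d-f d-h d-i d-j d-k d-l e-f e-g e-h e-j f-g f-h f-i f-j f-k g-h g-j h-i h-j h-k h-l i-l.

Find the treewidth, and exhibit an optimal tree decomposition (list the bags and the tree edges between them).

The largest bag has 5 vertices, giving width 4; this decomposition certifies tw(G) ≤ 4. On the other hand G contains the 5-clique {e, f, g, h, j}. A clique must lie in a single bag of any decomposition, so no decomposition can have width below 4. The upper and lower bounds meet at 4, so that is the treewidth.

Treewidth 4.
One such decomposition:
Bags: B1 = {c, d, f, h, j}  B2 = {c, f, g, h, j}  B3 = {c, d, f, h, k}  B4 = {c, d, f, h, i}  B5 = {e, f, g, h, j}  B6 = {c, d, h, i, l}  B7 = {b, c, f, h, k}  B8 = {a, c, d, f, j}
Tree: B1–B2, B1–B3, B1–B4, B2–B5, B4–B6, B3–B7, B1–B8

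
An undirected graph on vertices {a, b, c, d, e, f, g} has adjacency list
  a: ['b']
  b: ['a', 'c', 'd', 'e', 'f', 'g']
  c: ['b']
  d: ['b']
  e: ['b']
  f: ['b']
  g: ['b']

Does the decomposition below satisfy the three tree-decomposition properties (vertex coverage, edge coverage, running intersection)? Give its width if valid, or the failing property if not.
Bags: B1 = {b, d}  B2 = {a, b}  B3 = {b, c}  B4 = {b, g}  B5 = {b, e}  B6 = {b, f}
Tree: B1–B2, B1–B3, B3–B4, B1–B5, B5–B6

Yes; width 1.

Vertex coverage: the bags together contain {a, b, c, d, e, f, g}, the full vertex set. Edge coverage: each edge of G has both endpoints in at least one bag. Running intersection: for every vertex, the bags containing it form a connected subtree. All three properties hold, so this is a valid tree decomposition of width max|bag| − 1 = 1, and hence tw(G) ≤ 1.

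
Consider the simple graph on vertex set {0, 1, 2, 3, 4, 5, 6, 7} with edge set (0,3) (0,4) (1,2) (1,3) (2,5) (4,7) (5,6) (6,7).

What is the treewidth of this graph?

A width-2 tree decomposition is:
Bags: B1 = {1, 2, 3}  B2 = {0, 2, 3}  B3 = {0, 2, 4}  B4 = {2, 4, 7}  B5 = {2, 6, 7}  B6 = {2, 5, 6}
Tree: B1–B2, B2–B3, B3–B4, B4–B5, B5–B6
The largest bag has 3 vertices, giving width 2; this decomposition certifies tw(G) ≤ 2. Since 2–1–3–0–4–7–6–5–2 is a cycle in G, G is not acyclic. Forests are exactly the graphs of treewidth ≤ 1, so tw(G) ≥ 2. Combining the bounds, tw(G) = 2.

2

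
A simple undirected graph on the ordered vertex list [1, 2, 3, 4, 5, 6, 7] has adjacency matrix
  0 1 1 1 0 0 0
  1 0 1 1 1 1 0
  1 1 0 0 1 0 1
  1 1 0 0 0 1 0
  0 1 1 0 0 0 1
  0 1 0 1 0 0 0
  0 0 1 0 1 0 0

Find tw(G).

A width-2 tree decomposition is:
Bags: B1 = {1, 2, 3}  B2 = {2, 3, 5}  B3 = {1, 2, 4}  B4 = {2, 4, 6}  B5 = {3, 5, 7}
Tree: B1–B2, B1–B3, B3–B4, B2–B5
Every bag has size at most 3, so the width is 3 − 1 = 2 and tw(G) ≤ 2. For the lower bound, the 3 vertices {1, 2, 3} are pairwise adjacent, and any tree decomposition puts a clique entirely inside one bag — forcing width ≥ 2. The upper and lower bounds meet at 2, so that is the treewidth.

2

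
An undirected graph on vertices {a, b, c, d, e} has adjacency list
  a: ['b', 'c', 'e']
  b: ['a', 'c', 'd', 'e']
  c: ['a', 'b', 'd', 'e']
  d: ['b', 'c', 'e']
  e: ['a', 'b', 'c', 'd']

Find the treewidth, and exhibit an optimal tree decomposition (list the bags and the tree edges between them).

Every bag has size at most 4, so the width is 4 − 1 = 3 and tw(G) ≤ 3. On the other hand G contains the 4-clique {b, c, d, e}. A clique must lie in a single bag of any decomposition, so no decomposition can have width below 3. Hence tw(G) = 3 exactly.

Treewidth 3.
One optimal decomposition is:
Bags: B1 = {b, c, d, e}  B2 = {a, b, c, e}
Tree: B1–B2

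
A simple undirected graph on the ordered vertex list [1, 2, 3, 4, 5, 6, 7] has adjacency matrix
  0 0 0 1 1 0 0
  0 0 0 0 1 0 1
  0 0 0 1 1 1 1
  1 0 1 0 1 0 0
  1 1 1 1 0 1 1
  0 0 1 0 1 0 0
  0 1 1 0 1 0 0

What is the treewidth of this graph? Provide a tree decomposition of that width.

Every bag has size at most 3, so the width is 3 − 1 = 2 and tw(G) ≤ 2. Conversely, {1, 4, 5} is a clique of size 3, and the vertices of any clique must share a bag in every tree decomposition; so some bag has ≥ 3 vertices and tw(G) ≥ 2. Combining the bounds, tw(G) = 2.

Treewidth 2.
One optimal decomposition is:
Bags: B1 = {3, 4, 5}  B2 = {3, 5, 6}  B3 = {3, 5, 7}  B4 = {1, 4, 5}  B5 = {2, 5, 7}
Tree: B1–B2, B1–B3, B1–B4, B3–B5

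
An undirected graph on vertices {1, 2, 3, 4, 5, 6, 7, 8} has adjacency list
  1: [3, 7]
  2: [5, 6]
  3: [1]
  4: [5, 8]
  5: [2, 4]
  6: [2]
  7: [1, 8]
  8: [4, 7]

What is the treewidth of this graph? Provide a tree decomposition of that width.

The largest bag has 2 vertices, giving width 1; this decomposition certifies tw(G) ≤ 1. G has an edge, so its treewidth is at least 1. Hence tw(G) = 1 exactly.

Treewidth 1.
One such decomposition:
Bags: B1 = {1, 3}  B2 = {1, 7}  B3 = {7, 8}  B4 = {4, 8}  B5 = {4, 5}  B6 = {2, 5}  B7 = {2, 6}
Tree: B1–B2, B2–B3, B3–B4, B4–B5, B5–B6, B6–B7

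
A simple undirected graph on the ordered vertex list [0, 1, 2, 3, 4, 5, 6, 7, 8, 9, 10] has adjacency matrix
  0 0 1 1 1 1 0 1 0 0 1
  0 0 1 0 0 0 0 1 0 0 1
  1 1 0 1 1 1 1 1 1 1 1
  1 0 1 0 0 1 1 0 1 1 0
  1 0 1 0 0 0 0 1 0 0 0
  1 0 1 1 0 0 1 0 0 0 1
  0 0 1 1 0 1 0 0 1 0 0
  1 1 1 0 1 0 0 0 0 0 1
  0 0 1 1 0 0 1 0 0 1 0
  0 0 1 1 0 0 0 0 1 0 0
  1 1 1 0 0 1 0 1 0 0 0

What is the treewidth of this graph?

3

A width-3 tree decomposition is:
Bags: B1 = {0, 2, 3, 5}  B2 = {0, 2, 5, 10}  B3 = {2, 3, 5, 6}  B4 = {0, 2, 7, 10}  B5 = {2, 3, 6, 8}  B6 = {1, 2, 7, 10}  B7 = {2, 3, 8, 9}  B8 = {0, 2, 4, 7}
Tree: B1–B2, B1–B3, B2–B4, B3–B5, B4–B6, B5–B7, B4–B8
Each bag holds 4 vertices, so the decomposition has width 3, which upper-bounds the treewidth. On the other hand G contains the 4-clique {0, 2, 4, 7}. A clique must lie in a single bag of any decomposition, so no decomposition can have width below 3. Hence tw(G) = 3 exactly.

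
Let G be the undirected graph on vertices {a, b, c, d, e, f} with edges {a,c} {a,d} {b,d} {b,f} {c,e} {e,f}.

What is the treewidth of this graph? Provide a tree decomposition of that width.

Treewidth 2.
One such decomposition:
Bags: B1 = {b, e, f}  B2 = {b, d, e}  B3 = {a, d, e}  B4 = {a, c, e}
Tree: B1–B2, B2–B3, B3–B4

Every bag has size at most 3, so the width is 3 − 1 = 2 and tw(G) ≤ 2. The edges e–f–b–d–a–c–e form a cycle, so G is not a tree and its treewidth is at least 2. Combining the bounds, tw(G) = 2.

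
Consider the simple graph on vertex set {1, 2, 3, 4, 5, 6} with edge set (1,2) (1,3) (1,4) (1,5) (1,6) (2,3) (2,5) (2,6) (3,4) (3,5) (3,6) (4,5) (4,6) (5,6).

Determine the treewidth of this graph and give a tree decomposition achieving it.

Each bag holds 5 vertices, so the decomposition has width 4, which upper-bounds the treewidth. Conversely, {1, 2, 3, 5, 6} is a clique of size 5, and the vertices of any clique must share a bag in every tree decomposition; so some bag has ≥ 5 vertices and tw(G) ≥ 4. Combining the bounds, tw(G) = 4.

Treewidth 4.
One optimal decomposition is:
Bags: B1 = {1, 3, 4, 5, 6}  B2 = {1, 2, 3, 5, 6}
Tree: B1–B2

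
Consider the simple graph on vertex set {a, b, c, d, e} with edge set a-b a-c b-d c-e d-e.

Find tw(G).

2

A width-2 tree decomposition is:
Bags: B1 = {a, b, d}  B2 = {a, c, d}  B3 = {c, d, e}
Tree: B1–B2, B2–B3
The largest bag has 3 vertices, giving width 2; this decomposition certifies tw(G) ≤ 2. For the lower bound, G contains the cycle d–b–a–c–e–d, so G is not a forest; only forests have treewidth ≤ 1, hence tw(G) ≥ 2. Therefore the treewidth is 2.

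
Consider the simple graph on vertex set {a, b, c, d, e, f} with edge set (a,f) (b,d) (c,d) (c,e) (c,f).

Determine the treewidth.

1

A width-1 tree decomposition is:
Bags: B1 = {c, e}  B2 = {c, f}  B3 = {a, f}  B4 = {c, d}  B5 = {b, d}
Tree: B1–B2, B2–B3, B1–B4, B4–B5
Each bag holds 2 vertices, so the decomposition has width 1, which upper-bounds the treewidth. Any graph with an edge has treewidth ≥ 1, and G has the edge c–e. Therefore the treewidth is 1.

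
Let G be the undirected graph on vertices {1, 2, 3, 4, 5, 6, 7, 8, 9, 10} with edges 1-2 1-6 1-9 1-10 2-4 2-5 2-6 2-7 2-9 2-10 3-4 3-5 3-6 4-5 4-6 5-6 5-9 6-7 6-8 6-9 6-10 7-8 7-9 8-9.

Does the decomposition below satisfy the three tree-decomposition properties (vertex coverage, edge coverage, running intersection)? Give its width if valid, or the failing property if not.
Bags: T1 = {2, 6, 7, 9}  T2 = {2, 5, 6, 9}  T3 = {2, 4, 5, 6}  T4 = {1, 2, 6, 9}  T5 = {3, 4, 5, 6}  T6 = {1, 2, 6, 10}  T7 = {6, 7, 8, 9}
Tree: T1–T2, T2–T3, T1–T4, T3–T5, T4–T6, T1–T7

Checking the three conditions: (i) the bags cover all of {1, 2, 3, 4, 5, 6, 7, 8, 9, 10}; (ii) for each edge, some bag contains both endpoints; (iii) the bags containing any fixed vertex form a subtree. All hold, so the decomposition is valid with width 4 − 1 = 3.

Yes; width 3.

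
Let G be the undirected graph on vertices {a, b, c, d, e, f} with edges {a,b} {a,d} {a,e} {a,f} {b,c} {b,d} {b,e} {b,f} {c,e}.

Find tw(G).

2

A width-2 tree decomposition is:
Bags: B1 = {a, b, f}  B2 = {a, b, d}  B3 = {a, b, e}  B4 = {b, c, e}
Tree: B1–B2, B1–B3, B3–B4
The largest bag has 3 vertices, giving width 2; this decomposition certifies tw(G) ≤ 2. On the other hand G contains the 3-clique {b, c, e}. A clique must lie in a single bag of any decomposition, so no decomposition can have width below 2. Therefore the treewidth is 2.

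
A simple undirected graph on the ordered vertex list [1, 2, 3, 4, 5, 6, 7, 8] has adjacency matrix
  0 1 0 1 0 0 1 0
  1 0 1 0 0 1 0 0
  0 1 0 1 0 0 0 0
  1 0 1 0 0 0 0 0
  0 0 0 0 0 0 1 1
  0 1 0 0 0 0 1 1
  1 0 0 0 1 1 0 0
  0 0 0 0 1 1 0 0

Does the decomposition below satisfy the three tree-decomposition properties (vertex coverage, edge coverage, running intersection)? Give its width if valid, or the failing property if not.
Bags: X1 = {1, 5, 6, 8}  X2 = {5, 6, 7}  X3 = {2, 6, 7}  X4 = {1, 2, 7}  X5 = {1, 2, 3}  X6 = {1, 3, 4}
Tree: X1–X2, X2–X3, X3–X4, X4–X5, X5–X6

A tree decomposition must satisfy three properties: every vertex lies in some bag; for every edge, both endpoints lie together in some bag; and for every vertex, the bags containing it form a connected subtree. Here bags containing vertex 1 are not connected in the tree, so the decomposition is invalid.

No — bags containing vertex 1 are not connected in the tree.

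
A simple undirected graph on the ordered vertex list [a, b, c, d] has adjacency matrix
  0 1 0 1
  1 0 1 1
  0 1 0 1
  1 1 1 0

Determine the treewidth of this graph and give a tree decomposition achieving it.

The largest bag has 3 vertices, giving width 2; this decomposition certifies tw(G) ≤ 2. For the lower bound, the 3 vertices {b, c, d} are pairwise adjacent, and any tree decomposition puts a clique entirely inside one bag — forcing width ≥ 2. Therefore the treewidth is 2.

Treewidth 2.
One such decomposition:
Bags: B1 = {b, c, d}  B2 = {a, b, d}
Tree: B1–B2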